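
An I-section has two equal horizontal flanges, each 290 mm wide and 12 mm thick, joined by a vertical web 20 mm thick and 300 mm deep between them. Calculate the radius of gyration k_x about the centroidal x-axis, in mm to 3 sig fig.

Decompose the section into non-overlapping parts with the origin at the bottom-left of its bounding rectangle.
Bottom flange: 290 × 12, A = 3 480 mm², y = 6 mm, Ī = 41 760 mm⁴.
Web: 20 × 300, A = 6 000 mm², y = 162 mm, Ī = 45 000 000 mm⁴.
Top flange: 290 × 12, A = 3 480 mm², y = 318 mm, Ī = 41 760 mm⁴.
By symmetry the centroid is at mid-height, ȳ = 162 mm.
Transfer each piece to the centroidal x-axis using Ī + A·d² with d = y − 162:
  bottom flange: d = -156 mm → contributes +84 731 040 mm⁴
  web: d = 0 mm → contributes +45 000 000 mm⁴
  top flange: d = 156 mm → contributes +84 731 040 mm⁴
Total I = 214 462 080 mm⁴.
Radius of gyration: k = √(I/A) = √(214 462 080 / 12 960) = 128.64 mm.

k_x ≈ 129 mm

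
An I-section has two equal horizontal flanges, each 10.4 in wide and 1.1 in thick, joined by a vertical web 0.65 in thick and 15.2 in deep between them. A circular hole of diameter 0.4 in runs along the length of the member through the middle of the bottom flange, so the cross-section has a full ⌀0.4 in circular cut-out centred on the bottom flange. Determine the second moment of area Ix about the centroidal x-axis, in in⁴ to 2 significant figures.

Ix ≈ 1700 in⁴

Decompose the section into non-overlapping parts with the origin at the bottom-left of its bounding rectangle.
Bottom flange: 10.4 × 1.1, A = 11.44 in², y = 0.55 in, Ī = 1.154 in⁴.
Web: 0.65 × 15.2, A = 9.88 in², y = 8.7 in, Ī = 190.2 in⁴.
Top flange: 10.4 × 1.1, A = 11.44 in², y = 16.85 in, Ī = 1.154 in⁴.
Hole (subtracted): ⌀0.4, A = 0.1257 in², y = 0.55 in, Ī = 0.001257 in⁴.
Centroid: ȳ = ΣA·y / ΣA = 8.731 in.
Transfer each piece to the centroidal x-axis using Ī + A·d² with d = y − 8.731:
  bottom flange: d = -8.181 in → contributes +766.9 in⁴
  web: d = -0.03138 in → contributes +190.2 in⁴
  top flange: d = 8.119 in → contributes +755.2 in⁴
  hole: d = -8.181 in → contributes −8.413 in⁴
Total I = 1 704 in⁴.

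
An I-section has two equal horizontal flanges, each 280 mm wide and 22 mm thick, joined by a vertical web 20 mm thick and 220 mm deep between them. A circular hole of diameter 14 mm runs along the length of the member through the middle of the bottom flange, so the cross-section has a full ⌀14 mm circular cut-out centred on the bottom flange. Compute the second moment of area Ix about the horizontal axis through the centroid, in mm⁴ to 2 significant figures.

Ix ≈ 2.0 × 10⁸ mm⁴

Decompose the section into non-overlapping parts with the origin at the bottom-left of its bounding rectangle.
Bottom flange: 280 × 22, A = 6 160 mm², y = 11 mm, Ī = 248 453 mm⁴.
Web: 20 × 220, A = 4 400 mm², y = 132 mm, Ī = 17 746 667 mm⁴.
Top flange: 280 × 22, A = 6 160 mm², y = 253 mm, Ī = 248 453 mm⁴.
Hole (subtracted): ⌀14, A = 153.9 mm², y = 11 mm, Ī = 1 886 mm⁴.
Centroid: ȳ = ΣA·y / ΣA = 133.1 mm.
Transfer each piece to the horizontal axis through the centroid using Ī + A·d² with d = y − 133.1:
  bottom flange: d = -122.1 mm → contributes +92 120 933 mm⁴
  web: d = -1.124 mm → contributes +17 752 229 mm⁴
  top flange: d = 119.9 mm → contributes +88 768 669 mm⁴
  hole: d = -122.1 mm → contributes −2 297 774 mm⁴
Total I = 196 344 058 mm⁴.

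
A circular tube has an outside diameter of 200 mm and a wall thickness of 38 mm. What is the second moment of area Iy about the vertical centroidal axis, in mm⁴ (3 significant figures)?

Iy ≈ 6.69 × 10⁷ mm⁴

Decompose the section into non-overlapping parts with the origin at the bottom-left of its bounding rectangle.
Outer circle: ⌀200, A = 31 416 mm², x = 100 mm, Ī = 78 539 816 mm⁴.
Bore (subtracted): ⌀124, A = 12 076 mm², x = 100 mm, Ī = 11 605 307 mm⁴.
By symmetry the centroid is at mid-width, x̄ = 100 mm.
All pieces are centred on the vertical centroidal axis, so I = ΣĪ (holes subtracted) = 66 934 509 mm⁴.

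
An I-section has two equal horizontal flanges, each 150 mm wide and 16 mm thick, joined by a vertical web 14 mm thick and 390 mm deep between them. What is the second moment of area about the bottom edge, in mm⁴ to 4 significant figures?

I_base ≈ 7.239 × 10⁸ mm⁴

Treat the section as a set of non-overlapping primitives; coordinates are from the bounding-box lower-left.
Bottom flange: 150 × 16, A = 2 400 mm², y = 8 mm, Ī = 51 200 mm⁴.
Web: 14 × 390, A = 5 460 mm², y = 211 mm, Ī = 69 205 500 mm⁴.
Top flange: 150 × 16, A = 2 400 mm², y = 414 mm, Ī = 51 200 mm⁴.
Transfer each piece to the bottom edge using Ī + A·d² with d = y − 0:
  bottom flange: d = 8 mm → contributes +204 800 mm⁴
  web: d = 211 mm → contributes +312 290 160 mm⁴
  top flange: d = 414 mm → contributes +411 401 600 mm⁴
Total I = 723 896 560 mm⁴.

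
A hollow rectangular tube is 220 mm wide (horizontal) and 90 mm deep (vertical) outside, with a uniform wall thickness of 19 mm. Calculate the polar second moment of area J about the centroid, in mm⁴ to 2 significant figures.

J ≈ 6.5 × 10⁷ mm⁴

Split into non-overlapping primitives; take the origin at the lower-left of the bounding box.
Outer rectangle: 220 × 90, A = 19 800 mm², y = 45 mm, Ī = 13 365 000 mm⁴.
Inner void (subtracted): 182 × 52, A = 9 464 mm², y = 45 mm, Ī = 2 132 555 mm⁴.
By symmetry the centroid is at mid-height, ȳ = 45 mm.
All pieces are centred on the centroidal x-axis, so I = ΣĪ (holes subtracted) = 11 232 445 mm⁴.
Repeating about the centroidal y-axis gives I_y = 53 736 205 mm⁴.
Polar second moment: J = I_x + I_y = 64 968 651 mm⁴.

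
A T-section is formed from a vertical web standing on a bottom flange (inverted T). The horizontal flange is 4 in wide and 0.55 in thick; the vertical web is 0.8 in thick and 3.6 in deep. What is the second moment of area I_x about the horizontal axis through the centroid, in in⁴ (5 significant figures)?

Split into non-overlapping primitives; take the origin at the lower-left of the bounding box.
Flange: 4 × 0.55, A = 2.2 in², y = 0.275 in, Ī = 0.05545833 in⁴.
Web: 0.8 × 3.6, A = 2.88 in², y = 2.35 in, Ī = 3.1104 in⁴.
Centroid: ȳ = ΣA·y / ΣA = 1.451378 in.
Transfer each piece to the horizontal axis through the centroid using Ī + A·d² with d = y − 1.451378:
  flange: d = -1.176378 in → contributes +3.099962 in⁴
  web: d = 0.898622 in → contributes +5.436062 in⁴
Total I = 8.536024 in⁴.

I_x ≈ 8.5360 in⁴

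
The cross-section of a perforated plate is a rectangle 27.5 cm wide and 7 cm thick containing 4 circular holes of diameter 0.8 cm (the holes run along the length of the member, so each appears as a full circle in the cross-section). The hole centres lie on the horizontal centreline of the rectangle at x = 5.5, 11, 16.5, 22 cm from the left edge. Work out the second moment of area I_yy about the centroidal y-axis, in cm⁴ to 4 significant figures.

Decompose the section into non-overlapping parts with the origin at the bottom-left of its bounding rectangle.
Plate: 27.5 × 7, A = 192.5 cm², x = 13.75 cm, Ī = 12131.5 cm⁴.
Hole 1 (subtracted): ⌀0.8, A = 0.502655 cm², x = 5.5 cm, Ī = 0.0201062 cm⁴.
Hole 2 (subtracted): ⌀0.8, A = 0.502655 cm², x = 11 cm, Ī = 0.0201062 cm⁴.
Hole 3 (subtracted): ⌀0.8, A = 0.502655 cm², x = 16.5 cm, Ī = 0.0201062 cm⁴.
Hole 4 (subtracted): ⌀0.8, A = 0.502655 cm², x = 22 cm, Ī = 0.0201062 cm⁴.
By symmetry the centroid is at mid-width, x̄ = 13.75 cm.
Transfer each piece to the centroidal y-axis using Ī + A·d² with d = x − 13.75:
  plate: d = 0 cm → contributes +12131.5 cm⁴
  hole 1: d = -8.25 cm → contributes −34.2321 cm⁴
  hole 2: d = -2.75 cm → contributes −3.82143 cm⁴
  hole 3: d = 2.75 cm → contributes −3.82143 cm⁴
  hole 4: d = 8.25 cm → contributes −34.2321 cm⁴
Total I = 12055.4 cm⁴.

I_yy ≈ 1.206 × 10⁴ cm⁴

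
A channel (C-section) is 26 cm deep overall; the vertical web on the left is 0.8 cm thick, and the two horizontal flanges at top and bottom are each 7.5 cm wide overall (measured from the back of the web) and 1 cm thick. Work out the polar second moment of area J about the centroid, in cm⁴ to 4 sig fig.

J ≈ 3432 cm⁴

Treat the section as a set of non-overlapping primitives; coordinates are from the bounding-box lower-left.
Web: 0.8 × 26, A = 20.8 cm², y = 13 cm, Ī = 1171.73 cm⁴.
Top flange (beyond web): 6.7 × 1, A = 6.7 cm², y = 25.5 cm, Ī = 0.558333 cm⁴.
Bottom flange (beyond web): 6.7 × 1, A = 6.7 cm², y = 0.5 cm, Ī = 0.558333 cm⁴.
By symmetry the centroid is at mid-height, ȳ = 13 cm.
Transfer each piece to the centroidal x-axis using Ī + A·d² with d = y − 13:
  web: d = 0 cm → contributes +1171.73 cm⁴
  top flange (beyond web): d = 12.5 cm → contributes +1047.43 cm⁴
  bottom flange (beyond web): d = -12.5 cm → contributes +1047.43 cm⁴
Total I = 3266.6 cm⁴.
For the y-axis: x̄ = 1.8693 cm.
Repeating about the centroidal y-axis gives I_y = 165.842 cm⁴.
Polar second moment: J = I_x + I_y = 3432.44 cm⁴.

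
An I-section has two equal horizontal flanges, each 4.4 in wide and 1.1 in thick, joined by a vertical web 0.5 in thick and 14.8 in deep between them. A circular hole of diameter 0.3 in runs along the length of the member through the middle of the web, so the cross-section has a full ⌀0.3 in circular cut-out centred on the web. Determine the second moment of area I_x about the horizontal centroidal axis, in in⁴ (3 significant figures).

I_x ≈ 748 in⁴

Split into non-overlapping primitives; take the origin at the lower-left of the bounding box.
Bottom flange: 4.4 × 1.1, A = 4.84 in², y = 0.55 in, Ī = 0.48803 in⁴.
Web: 0.5 × 14.8, A = 7.4 in², y = 8.5 in, Ī = 135.07 in⁴.
Top flange: 4.4 × 1.1, A = 4.84 in², y = 16.45 in, Ī = 0.48803 in⁴.
Hole (subtracted): ⌀0.3, A = 0.070686 in², y = 8.5 in, Ī = 0.00039761 in⁴.
By symmetry the centroid is at mid-height, ȳ = 8.5 in.
Transfer each piece to the horizontal centroidal axis using Ī + A·d² with d = y − 8.5:
  bottom flange: d = -7.95 in → contributes +306.39 in⁴
  web: d = 0 in → contributes +135.07 in⁴
  top flange: d = 7.95 in → contributes +306.39 in⁴
  hole: d = 0 in → contributes −0.00039761 in⁴
Total I = 747.85 in⁴.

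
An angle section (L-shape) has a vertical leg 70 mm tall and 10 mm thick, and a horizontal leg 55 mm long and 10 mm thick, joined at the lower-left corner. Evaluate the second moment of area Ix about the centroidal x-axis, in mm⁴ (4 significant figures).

Break the section into simple shapes (no overlaps), measuring from the bottom-left corner of the bounding box.
Vertical leg: 10 × 70, A = 700 mm², y = 35 mm, Ī = 285 833 mm⁴.
Horizontal leg (remainder): 45 × 10, A = 450 mm², y = 5 mm, Ī = 3 750 mm⁴.
Centroid: ȳ = ΣA·y / ΣA = 23.2609 mm.
Transfer each piece to the centroidal x-axis using Ī + A·d² with d = y − 23.2609:
  vertical leg: d = 11.7391 mm → contributes +382 298 mm⁴
  horizontal leg (remainder): d = -18.2609 mm → contributes +153 807 mm⁴
Total I = 536 105 mm⁴.

Ix ≈ 5.361 × 10⁵ mm⁴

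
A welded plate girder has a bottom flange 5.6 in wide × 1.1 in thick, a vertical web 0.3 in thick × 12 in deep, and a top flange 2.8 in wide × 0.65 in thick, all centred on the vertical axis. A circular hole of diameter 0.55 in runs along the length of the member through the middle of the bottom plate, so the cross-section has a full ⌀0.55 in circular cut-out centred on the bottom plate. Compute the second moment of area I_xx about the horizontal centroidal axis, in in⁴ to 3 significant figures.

Break the section into simple shapes (no overlaps), measuring from the bottom-left corner of the bounding box.
Bottom plate: 5.6 × 1.1, A = 6.16 in², y = 0.55 in, Ī = 0.62113 in⁴.
Web plate: 0.3 × 12, A = 3.6 in², y = 7.1 in, Ī = 43.2 in⁴.
Top plate: 2.8 × 0.65, A = 1.82 in², y = 13.425 in, Ī = 0.064079 in⁴.
Hole (subtracted): ⌀0.55, A = 0.23758 in², y = 0.55 in, Ī = 0.0044918 in⁴.
Centroid: ȳ = ΣA·y / ΣA = 4.6948 in.
Transfer each piece to the horizontal centroidal axis using Ī + A·d² with d = y − 4.6948:
  bottom plate: d = -4.1448 in → contributes +106.45 in⁴
  web plate: d = 2.4052 in → contributes +64.025 in⁴
  top plate: d = 8.7302 in → contributes +138.78 in⁴
  hole: d = -4.1448 in → contributes −4.0861 in⁴
Total I = 305.16 in⁴.

I_xx ≈ 305 in⁴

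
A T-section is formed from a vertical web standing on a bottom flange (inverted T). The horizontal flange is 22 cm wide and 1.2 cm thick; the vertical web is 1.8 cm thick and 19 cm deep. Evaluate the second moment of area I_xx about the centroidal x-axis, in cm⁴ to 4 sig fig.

I_xx ≈ 2552 cm⁴

Treat the section as a set of non-overlapping primitives; coordinates are from the bounding-box lower-left.
Flange: 22 × 1.2, A = 26.4 cm², y = 0.6 cm, Ī = 3.168 cm⁴.
Web: 1.8 × 19, A = 34.2 cm², y = 10.7 cm, Ī = 1028.85 cm⁴.
Centroid: ȳ = ΣA·y / ΣA = 6.3 cm.
Transfer each piece to the centroidal x-axis using Ī + A·d² with d = y − 6.3:
  flange: d = -5.7 cm → contributes +860.904 cm⁴
  web: d = 4.4 cm → contributes +1690.96 cm⁴
Total I = 2551.87 cm⁴.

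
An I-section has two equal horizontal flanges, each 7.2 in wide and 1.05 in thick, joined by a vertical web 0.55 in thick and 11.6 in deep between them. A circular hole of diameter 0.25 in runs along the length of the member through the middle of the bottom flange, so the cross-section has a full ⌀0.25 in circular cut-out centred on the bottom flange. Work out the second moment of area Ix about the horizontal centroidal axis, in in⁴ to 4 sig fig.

Break the section into simple shapes (no overlaps), measuring from the bottom-left corner of the bounding box.
Bottom flange: 7.2 × 1.05, A = 7.56 in², y = 0.525 in, Ī = 0.694575 in⁴.
Web: 0.55 × 11.6, A = 6.38 in², y = 6.85 in, Ī = 71.5411 in⁴.
Top flange: 7.2 × 1.05, A = 7.56 in², y = 13.175 in, Ī = 0.694575 in⁴.
Hole (subtracted): ⌀0.25, A = 0.0490874 in², y = 0.525 in, Ī = 0.000191748 in⁴.
Centroid: ȳ = ΣA·y / ΣA = 6.86447 in.
Transfer each piece to the horizontal centroidal axis using Ī + A·d² with d = y − 6.86447:
  bottom flange: d = -6.33947 in → contributes +304.523 in⁴
  web: d = -0.0144739 in → contributes +71.5424 in⁴
  top flange: d = 6.31053 in → contributes +301.754 in⁴
  hole: d = -6.33947 in → contributes −1.97296 in⁴
Total I = 675.847 in⁴.

Ix ≈ 675.8 in⁴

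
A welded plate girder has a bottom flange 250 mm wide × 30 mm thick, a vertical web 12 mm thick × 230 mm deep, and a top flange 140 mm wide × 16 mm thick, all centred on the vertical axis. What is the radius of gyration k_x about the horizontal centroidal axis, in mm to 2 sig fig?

Break the section into simple shapes (no overlaps), measuring from the bottom-left corner of the bounding box.
Bottom plate: 250 × 30, A = 7 500 mm², y = 15 mm, Ī = 562 500 mm⁴.
Web plate: 12 × 230, A = 2 760 mm², y = 145 mm, Ī = 12 167 000 mm⁴.
Top plate: 140 × 16, A = 2 240 mm², y = 268 mm, Ī = 47 787 mm⁴.
Centroid: ȳ = ΣA·y / ΣA = 89.04 mm.
Transfer each piece to the horizontal centroidal axis using Ī + A·d² with d = y − 89.04:
  bottom plate: d = -74.04 mm → contributes +41 678 689 mm⁴
  web plate: d = 55.96 mm → contributes +20 809 505 mm⁴
  top plate: d = 179 mm → contributes +71 786 271 mm⁴
Total I = 134 274 465 mm⁴.
Radius of gyration: k = √(I/A) = √(134 274 465 / 12 500) = 103.6 mm.

k_x ≈ 100 mm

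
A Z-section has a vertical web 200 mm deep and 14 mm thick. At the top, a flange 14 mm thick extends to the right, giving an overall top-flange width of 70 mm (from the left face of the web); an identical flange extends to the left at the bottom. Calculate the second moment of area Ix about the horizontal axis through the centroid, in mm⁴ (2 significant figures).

Split into non-overlapping primitives; take the origin at the lower-left of the bounding box.
Web: 14 × 200, A = 2 800 mm², y = 100 mm, Ī = 9 333 333 mm⁴.
Top flange (beyond web): 56 × 14, A = 784 mm², y = 193 mm, Ī = 12 805 mm⁴.
Bottom flange (beyond web): 56 × 14, A = 784 mm², y = 7 mm, Ī = 12 805 mm⁴.
Centroid: ȳ = ΣA·y / ΣA = 100 mm.
Transfer each piece to the horizontal axis through the centroid using Ī + A·d² with d = y − 100:
  web: d = 0 mm → contributes +9 333 333 mm⁴
  top flange (beyond web): d = 93 mm → contributes +6 793 621 mm⁴
  bottom flange (beyond web): d = -93 mm → contributes +6 793 621 mm⁴
Total I = 22 920 576 mm⁴.

Ix ≈ 2.3 × 10⁷ mm⁴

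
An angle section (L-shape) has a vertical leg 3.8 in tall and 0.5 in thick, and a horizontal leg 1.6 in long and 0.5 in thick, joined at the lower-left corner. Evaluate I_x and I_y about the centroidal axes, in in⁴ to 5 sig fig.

Break the section into simple shapes (no overlaps), measuring from the bottom-left corner of the bounding box.
Vertical leg: 0.5 × 3.8, A = 1.9 in², y = 1.9 in, Ī = 2.286333 in⁴.
Horizontal leg (remainder): 1.1 × 0.5, A = 0.55 in², y = 0.25 in, Ī = 0.01145833 in⁴.
Centroid: ȳ = ΣA·y / ΣA = 1.529592 in.
Transfer each piece to the centroidal x-axis using Ī + A·d² with d = y − 1.529592:
  vertical leg: d = 0.3704082 in → contributes +2.547018 in⁴
  horizontal leg (remainder): d = -1.279592 in → contributes +0.9120037 in⁴
Total I = 3.459021 in⁴.
For the y-axis: x̄ = 0.4295918 in.
Repeating about the centroidal y-axis gives I_y = 0.3680213 in⁴.

I_x ≈ 3.4590 in⁴, I_y ≈ 0.36802 in⁴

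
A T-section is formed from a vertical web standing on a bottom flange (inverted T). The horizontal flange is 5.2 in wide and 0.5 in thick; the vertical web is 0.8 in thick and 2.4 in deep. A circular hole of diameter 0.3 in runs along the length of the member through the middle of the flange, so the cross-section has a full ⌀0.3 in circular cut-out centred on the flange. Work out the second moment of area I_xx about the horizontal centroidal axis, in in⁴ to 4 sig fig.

Break the section into simple shapes (no overlaps), measuring from the bottom-left corner of the bounding box.
Flange: 5.2 × 0.5, A = 2.6 in², y = 0.25 in, Ī = 0.0541667 in⁴.
Web: 0.8 × 2.4, A = 1.92 in², y = 1.7 in, Ī = 0.9216 in⁴.
Hole (subtracted): ⌀0.3, A = 0.0706858 in², y = 0.25 in, Ī = 0.000397608 in⁴.
Centroid: ȳ = ΣA·y / ΣA = 0.875714 in.
Transfer each piece to the horizontal centroidal axis using Ī + A·d² with d = y − 0.875714:
  flange: d = -0.625714 in → contributes +1.07211 in⁴
  web: d = 0.824286 in → contributes +2.22614 in⁴
  hole: d = -0.625714 in → contributes −0.0280724 in⁴
Total I = 3.27018 in⁴.

I_xx ≈ 3.270 in⁴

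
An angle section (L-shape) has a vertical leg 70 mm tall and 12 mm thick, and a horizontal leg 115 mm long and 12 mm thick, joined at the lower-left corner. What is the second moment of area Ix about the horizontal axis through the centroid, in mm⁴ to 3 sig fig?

Ix ≈ 7.78 × 10⁵ mm⁴

Treat the section as a set of non-overlapping primitives; coordinates are from the bounding-box lower-left.
Vertical leg: 12 × 70, A = 840 mm², y = 35 mm, Ī = 343 000 mm⁴.
Horizontal leg (remainder): 103 × 12, A = 1 236 mm², y = 6 mm, Ī = 14 832 mm⁴.
Centroid: ȳ = ΣA·y / ΣA = 17.734 mm.
Transfer each piece to the horizontal axis through the centroid using Ī + A·d² with d = y − 17.734:
  vertical leg: d = 17.266 mm → contributes +593 413 mm⁴
  horizontal leg (remainder): d = -11.734 mm → contributes +185 016 mm⁴
Total I = 778 429 mm⁴.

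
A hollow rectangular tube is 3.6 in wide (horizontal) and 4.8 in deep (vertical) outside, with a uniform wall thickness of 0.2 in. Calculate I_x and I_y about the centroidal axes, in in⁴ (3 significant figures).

Treat the section as a set of non-overlapping primitives; coordinates are from the bounding-box lower-left.
Outer rectangle: 3.6 × 4.8, A = 17.28 in², y = 2.4 in, Ī = 33.178 in⁴.
Inner void (subtracted): 3.2 × 4.4, A = 14.08 in², y = 2.4 in, Ī = 22.716 in⁴.
By symmetry the centroid is at mid-height, ȳ = 2.4 in.
All pieces are centred on the centroidal x-axis, so I = ΣĪ (holes subtracted) = 10.462 in⁴.
Repeating about the centroidal y-axis gives I_y = 6.6475 in⁴.

I_x ≈ 10.5 in⁴, I_y ≈ 6.65 in⁴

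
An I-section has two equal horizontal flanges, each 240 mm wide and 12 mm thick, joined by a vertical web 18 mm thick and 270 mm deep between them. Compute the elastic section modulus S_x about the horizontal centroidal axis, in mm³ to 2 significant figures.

S_x ≈ 9.8 × 10⁵ mm³

Split into non-overlapping primitives; take the origin at the lower-left of the bounding box.
Bottom flange: 240 × 12, A = 2 880 mm², y = 6 mm, Ī = 34 560 mm⁴.
Web: 18 × 270, A = 4 860 mm², y = 147 mm, Ī = 29 524 500 mm⁴.
Top flange: 240 × 12, A = 2 880 mm², y = 288 mm, Ī = 34 560 mm⁴.
By symmetry the centroid is at mid-height, ȳ = 147 mm.
Transfer each piece to the horizontal centroidal axis using Ī + A·d² with d = y − 147:
  bottom flange: d = -141 mm → contributes +57 291 840 mm⁴
  web: d = 0 mm → contributes +29 524 500 mm⁴
  top flange: d = 141 mm → contributes +57 291 840 mm⁴
Total I = 144 108 180 mm⁴.
Extreme fibre distance c = 147 mm; S = I/c = 980 328 mm³.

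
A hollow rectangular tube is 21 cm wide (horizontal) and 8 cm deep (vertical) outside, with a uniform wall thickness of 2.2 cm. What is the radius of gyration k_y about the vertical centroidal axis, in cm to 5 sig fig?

k_y ≈ 6.6605 cm

Split into non-overlapping primitives; take the origin at the lower-left of the bounding box.
Outer rectangle: 21 × 8, A = 168 cm², x = 10.5 cm, Ī = 6 174 cm⁴.
Inner void (subtracted): 16.6 × 3.6, A = 59.76 cm², x = 10.5 cm, Ī = 1372.289 cm⁴.
By symmetry the centroid is at mid-width, x̄ = 10.5 cm.
All pieces are centred on the vertical centroidal axis, so I = ΣĪ (holes subtracted) = 4801.711 cm⁴.
Radius of gyration: k = √(I/A) = √(4801.711 / 108.24) = 6.660458 cm.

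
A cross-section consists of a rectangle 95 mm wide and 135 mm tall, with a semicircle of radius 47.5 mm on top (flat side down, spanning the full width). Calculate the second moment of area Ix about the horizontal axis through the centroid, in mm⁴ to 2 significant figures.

Split into non-overlapping primitives; take the origin at the lower-left of the bounding box.
Rectangular body: 95 × 135, A = 12 825 mm², y = 67.5 mm, Ī = 19 477 969 mm⁴.
Semicircular cap: semicircle r = 47.5, A = 3 544 mm², y = 155.2 mm, Ī = 558 736 mm⁴.
Centroid: ȳ = ΣA·y / ΣA = 86.48 mm.
Transfer each piece to the horizontal axis through the centroid using Ī + A·d² with d = y − 86.48:
  rectangular body: d = -18.98 mm → contributes +24 097 742 mm⁴
  semicircular cap: d = 68.68 mm → contributes +17 276 222 mm⁴
Total I = 41 373 965 mm⁴.

Ix ≈ 4.1 × 10⁷ mm⁴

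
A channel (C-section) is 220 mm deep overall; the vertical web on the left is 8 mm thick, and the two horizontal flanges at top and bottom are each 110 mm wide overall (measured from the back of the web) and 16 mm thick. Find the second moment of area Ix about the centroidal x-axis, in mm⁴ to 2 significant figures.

Ix ≈ 4.1 × 10⁷ mm⁴

Split into non-overlapping primitives; take the origin at the lower-left of the bounding box.
Web: 8 × 220, A = 1 760 mm², y = 110 mm, Ī = 7 098 667 mm⁴.
Top flange (beyond web): 102 × 16, A = 1 632 mm², y = 212 mm, Ī = 34 816 mm⁴.
Bottom flange (beyond web): 102 × 16, A = 1 632 mm², y = 8 mm, Ī = 34 816 mm⁴.
By symmetry the centroid is at mid-height, ȳ = 110 mm.
Transfer each piece to the centroidal x-axis using Ī + A·d² with d = y − 110:
  web: d = 0 mm → contributes +7 098 667 mm⁴
  top flange (beyond web): d = 102 mm → contributes +17 014 144 mm⁴
  bottom flange (beyond web): d = -102 mm → contributes +17 014 144 mm⁴
Total I = 41 126 955 mm⁴.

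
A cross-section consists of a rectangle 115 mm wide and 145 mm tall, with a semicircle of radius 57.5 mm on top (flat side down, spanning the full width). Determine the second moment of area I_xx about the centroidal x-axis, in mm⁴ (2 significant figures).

Decompose the section into non-overlapping parts with the origin at the bottom-left of its bounding rectangle.
Rectangular body: 115 × 145, A = 16 675 mm², y = 72.5 mm, Ī = 29 215 990 mm⁴.
Semicircular cap: semicircle r = 57.5, A = 5 193 mm², y = 169.4 mm, Ī = 1 199 785 mm⁴.
Centroid: ȳ = ΣA·y / ΣA = 95.51 mm.
Transfer each piece to the centroidal x-axis using Ī + A·d² with d = y − 95.51:
  rectangular body: d = -23.01 mm → contributes +38 047 244 mm⁴
  semicircular cap: d = 73.89 mm → contributes +29 554 982 mm⁴
Total I = 67 602 226 mm⁴.

I_xx ≈ 6.8 × 10⁷ mm⁴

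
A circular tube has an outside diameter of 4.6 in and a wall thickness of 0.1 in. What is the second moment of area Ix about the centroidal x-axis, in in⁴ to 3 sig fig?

Ix ≈ 3.58 in⁴

Decompose the section into non-overlapping parts with the origin at the bottom-left of its bounding rectangle.
Outer circle: ⌀4.6, A = 16.619 in², y = 2.3 in, Ī = 21.979 in⁴.
Bore (subtracted): ⌀4.4, A = 15.205 in², y = 2.3 in, Ī = 18.398 in⁴.
By symmetry the centroid is at mid-height, ȳ = 2.3 in.
All pieces are centred on the centroidal x-axis, so I = ΣĪ (holes subtracted) = 3.5802 in⁴.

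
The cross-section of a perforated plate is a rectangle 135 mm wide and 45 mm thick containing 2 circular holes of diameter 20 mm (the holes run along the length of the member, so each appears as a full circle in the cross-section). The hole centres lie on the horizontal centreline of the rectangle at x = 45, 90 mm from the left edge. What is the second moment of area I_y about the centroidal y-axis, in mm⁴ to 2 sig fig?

Treat the section as a set of non-overlapping primitives; coordinates are from the bounding-box lower-left.
Plate: 135 × 45, A = 6 075 mm², x = 67.5 mm, Ī = 9 226 406 mm⁴.
Hole 1 (subtracted): ⌀20, A = 314.2 mm², x = 45 mm, Ī = 7 854 mm⁴.
Hole 2 (subtracted): ⌀20, A = 314.2 mm², x = 90 mm, Ī = 7 854 mm⁴.
By symmetry the centroid is at mid-width, x̄ = 67.5 mm.
Transfer each piece to the centroidal y-axis using Ī + A·d² with d = x − 67.5:
  plate: d = 0 mm → contributes +9 226 406 mm⁴
  hole 1: d = -22.5 mm → contributes −166 897 mm⁴
  hole 2: d = 22.5 mm → contributes −166 897 mm⁴
Total I = 8 892 612 mm⁴.

I_y ≈ 8.9 × 10⁶ mm⁴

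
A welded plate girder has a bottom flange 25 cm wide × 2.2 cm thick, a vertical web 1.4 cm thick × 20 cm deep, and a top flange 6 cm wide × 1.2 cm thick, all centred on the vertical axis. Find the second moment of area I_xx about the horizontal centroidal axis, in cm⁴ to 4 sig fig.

I_xx ≈ 5378 cm⁴

Treat the section as a set of non-overlapping primitives; coordinates are from the bounding-box lower-left.
Bottom plate: 25 × 2.2, A = 55 cm², y = 1.1 cm, Ī = 22.1833 cm⁴.
Web plate: 1.4 × 20, A = 28 cm², y = 12.2 cm, Ī = 933.333 cm⁴.
Top plate: 6 × 1.2, A = 7.2 cm², y = 22.8 cm, Ī = 0.864 cm⁴.
Centroid: ȳ = ΣA·y / ΣA = 6.27783 cm.
Transfer each piece to the horizontal centroidal axis using Ī + A·d² with d = y − 6.27783:
  bottom plate: d = -5.17783 cm → contributes +1496.73 cm⁴
  web plate: d = 5.92217 cm → contributes +1915.35 cm⁴
  top plate: d = 16.5222 cm → contributes +1966.34 cm⁴
Total I = 5378.42 cm⁴.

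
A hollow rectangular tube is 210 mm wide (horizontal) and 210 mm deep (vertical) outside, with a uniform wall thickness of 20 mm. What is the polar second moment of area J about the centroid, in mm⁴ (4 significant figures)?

Break the section into simple shapes (no overlaps), measuring from the bottom-left corner of the bounding box.
Outer rectangle: 210 × 210, A = 44 100 mm², y = 105 mm, Ī = 162 067 500 mm⁴.
Inner void (subtracted): 170 × 170, A = 28 900 mm², y = 105 mm, Ī = 69 600 833 mm⁴.
By symmetry the centroid is at mid-height, ȳ = 105 mm.
All pieces are centred on the centroidal x-axis, so I = ΣĪ (holes subtracted) = 92 466 667 mm⁴.
Repeating about the centroidal y-axis gives I_y = 92 466 667 mm⁴.
Polar second moment: J = I_x + I_y = 184 933 333 mm⁴.

J ≈ 1.849 × 10⁸ mm⁴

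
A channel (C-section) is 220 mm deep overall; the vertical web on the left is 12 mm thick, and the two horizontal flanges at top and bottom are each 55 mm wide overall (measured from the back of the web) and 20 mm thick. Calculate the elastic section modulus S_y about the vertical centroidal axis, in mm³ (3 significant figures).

Split into non-overlapping primitives; take the origin at the lower-left of the bounding box.
Web: 12 × 220, A = 2 640 mm², x = 6 mm, Ī = 31 680 mm⁴.
Top flange (beyond web): 43 × 20, A = 860 mm², x = 33.5 mm, Ī = 132 512 mm⁴.
Bottom flange (beyond web): 43 × 20, A = 860 mm², x = 33.5 mm, Ī = 132 512 mm⁴.
Centroid: x̄ = ΣA·x / ΣA = 16.849 mm.
Transfer each piece to the vertical centroidal axis using Ī + A·d² with d = x − 16.849:
  web: d = -10.849 mm → contributes +342 389 mm⁴
  top flange (beyond web): d = 16.651 mm → contributes +370 962 mm⁴
  bottom flange (beyond web): d = 16.651 mm → contributes +370 962 mm⁴
Total I = 1 084 313 mm⁴.
Extreme fibre distance c = 38.151 mm; S = I/c = 28 421 mm³.

S_y ≈ 2.84 × 10⁴ mm³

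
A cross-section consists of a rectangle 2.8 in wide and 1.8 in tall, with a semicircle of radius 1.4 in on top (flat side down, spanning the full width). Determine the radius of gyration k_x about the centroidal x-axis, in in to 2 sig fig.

k_x ≈ 0.86 in

Split into non-overlapping primitives; take the origin at the lower-left of the bounding box.
Rectangular body: 2.8 × 1.8, A = 5.04 in², y = 0.9 in, Ī = 1.361 in⁴.
Semicircular cap: semicircle r = 1.4, A = 3.079 in², y = 2.394 in, Ī = 0.4216 in⁴.
Centroid: ȳ = ΣA·y / ΣA = 1.467 in.
Transfer each piece to the centroidal x-axis using Ī + A·d² with d = y − 1.467:
  rectangular body: d = -0.5666 in → contributes +2.979 in⁴
  semicircular cap: d = 0.9276 in → contributes +3.071 in⁴
Total I = 6.049 in⁴.
Radius of gyration: k = √(I/A) = √(6.049 / 8.119) = 0.8632 in.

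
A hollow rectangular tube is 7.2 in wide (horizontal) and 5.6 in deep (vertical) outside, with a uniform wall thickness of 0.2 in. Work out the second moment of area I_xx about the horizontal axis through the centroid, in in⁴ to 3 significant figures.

I_xx ≈ 25.7 in⁴

Decompose the section into non-overlapping parts with the origin at the bottom-left of its bounding rectangle.
Outer rectangle: 7.2 × 5.6, A = 40.32 in², y = 2.8 in, Ī = 105.37 in⁴.
Inner void (subtracted): 6.8 × 5.2, A = 35.36 in², y = 2.8 in, Ī = 79.678 in⁴.
By symmetry the centroid is at mid-height, ȳ = 2.8 in.
All pieces are centred on the horizontal axis through the centroid, so I = ΣĪ (holes subtracted) = 25.692 in⁴.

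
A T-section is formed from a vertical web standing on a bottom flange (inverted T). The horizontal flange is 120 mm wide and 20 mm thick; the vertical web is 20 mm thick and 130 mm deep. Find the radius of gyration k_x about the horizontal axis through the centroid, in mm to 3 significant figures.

Treat the section as a set of non-overlapping primitives; coordinates are from the bounding-box lower-left.
Flange: 120 × 20, A = 2 400 mm², y = 10 mm, Ī = 80 000 mm⁴.
Web: 20 × 130, A = 2 600 mm², y = 85 mm, Ī = 3 661 667 mm⁴.
Centroid: ȳ = ΣA·y / ΣA = 49 mm.
Transfer each piece to the horizontal axis through the centroid using Ī + A·d² with d = y − 49:
  flange: d = -39 mm → contributes +3 730 400 mm⁴
  web: d = 36 mm → contributes +7 031 267 mm⁴
Total I = 10 761 667 mm⁴.
Radius of gyration: k = √(I/A) = √(10 761 667 / 5 000) = 46.393 mm.

k_x ≈ 46.4 mm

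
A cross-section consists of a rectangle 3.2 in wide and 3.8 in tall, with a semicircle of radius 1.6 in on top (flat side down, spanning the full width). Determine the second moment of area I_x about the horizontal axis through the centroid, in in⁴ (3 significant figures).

Treat the section as a set of non-overlapping primitives; coordinates are from the bounding-box lower-left.
Rectangular body: 3.2 × 3.8, A = 12.16 in², y = 1.9 in, Ī = 14.633 in⁴.
Semicircular cap: semicircle r = 1.6, A = 4.0212 in², y = 4.4791 in, Ī = 0.7193 in⁴.
Centroid: ȳ = ΣA·y / ΣA = 2.5409 in.
Transfer each piece to the horizontal axis through the centroid using Ī + A·d² with d = y − 2.5409:
  rectangular body: d = -0.64093 in → contributes +19.628 in⁴
  semicircular cap: d = 1.9381 in → contributes +15.825 in⁴
Total I = 35.452 in⁴.

I_x ≈ 35.5 in⁴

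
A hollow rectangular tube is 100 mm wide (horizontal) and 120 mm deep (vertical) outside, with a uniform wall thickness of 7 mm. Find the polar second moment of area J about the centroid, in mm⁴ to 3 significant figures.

J ≈ 1.02 × 10⁷ mm⁴

Break the section into simple shapes (no overlaps), measuring from the bottom-left corner of the bounding box.
Outer rectangle: 100 × 120, A = 12 000 mm², y = 60 mm, Ī = 14 400 000 mm⁴.
Inner void (subtracted): 86 × 106, A = 9 116 mm², y = 60 mm, Ī = 8 535 615 mm⁴.
By symmetry the centroid is at mid-height, ȳ = 60 mm.
All pieces are centred on the centroidal x-axis, so I = ΣĪ (holes subtracted) = 5 864 385 mm⁴.
Repeating about the centroidal y-axis gives I_y = 4 381 505 mm⁴.
Polar second moment: J = I_x + I_y = 10 245 891 mm⁴.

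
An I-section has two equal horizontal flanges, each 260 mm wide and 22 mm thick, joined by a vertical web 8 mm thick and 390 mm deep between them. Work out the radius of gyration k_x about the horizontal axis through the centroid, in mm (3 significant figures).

Decompose the section into non-overlapping parts with the origin at the bottom-left of its bounding rectangle.
Bottom flange: 260 × 22, A = 5 720 mm², y = 11 mm, Ī = 230 707 mm⁴.
Web: 8 × 390, A = 3 120 mm², y = 217 mm, Ī = 39 546 000 mm⁴.
Top flange: 260 × 22, A = 5 720 mm², y = 423 mm, Ī = 230 707 mm⁴.
By symmetry the centroid is at mid-height, ȳ = 217 mm.
Transfer each piece to the horizontal axis through the centroid using Ī + A·d² with d = y − 217:
  bottom flange: d = -206 mm → contributes +242 964 627 mm⁴
  web: d = 0 mm → contributes +39 546 000 mm⁴
  top flange: d = 206 mm → contributes +242 964 627 mm⁴
Total I = 525 475 253 mm⁴.
Radius of gyration: k = √(I/A) = √(525 475 253 / 14 560) = 189.97 mm.

k_x ≈ 190 mm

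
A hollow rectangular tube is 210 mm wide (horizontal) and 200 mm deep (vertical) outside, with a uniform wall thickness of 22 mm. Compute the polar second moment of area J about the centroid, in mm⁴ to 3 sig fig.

Decompose the section into non-overlapping parts with the origin at the bottom-left of its bounding rectangle.
Outer rectangle: 210 × 200, A = 42 000 mm², y = 100 mm, Ī = 140 000 000 mm⁴.
Inner void (subtracted): 166 × 156, A = 25 896 mm², y = 100 mm, Ī = 52 517 088 mm⁴.
By symmetry the centroid is at mid-height, ȳ = 100 mm.
All pieces are centred on the centroidal x-axis, so I = ΣĪ (holes subtracted) = 87 482 912 mm⁴.
Repeating about the centroidal y-axis gives I_y = 94 884 152 mm⁴.
Polar second moment: J = I_x + I_y = 182 367 064 mm⁴.

J ≈ 1.82 × 10⁸ mm⁴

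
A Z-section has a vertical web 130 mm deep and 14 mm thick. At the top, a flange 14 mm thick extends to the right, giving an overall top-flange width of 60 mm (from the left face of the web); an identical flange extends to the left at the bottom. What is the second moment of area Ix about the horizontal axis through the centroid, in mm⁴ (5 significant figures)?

Ix ≈ 6.9170 × 10⁶ mm⁴

Treat the section as a set of non-overlapping primitives; coordinates are from the bounding-box lower-left.
Web: 14 × 130, A = 1 820 mm², y = 65 mm, Ī = 2 563 167 mm⁴.
Top flange (beyond web): 46 × 14, A = 644 mm², y = 123 mm, Ī = 10518.67 mm⁴.
Bottom flange (beyond web): 46 × 14, A = 644 mm², y = 7 mm, Ī = 10518.67 mm⁴.
Centroid: ȳ = ΣA·y / ΣA = 65 mm.
Transfer each piece to the horizontal axis through the centroid using Ī + A·d² with d = y − 65:
  web: d = 0 mm → contributes +2 563 167 mm⁴
  top flange (beyond web): d = 58 mm → contributes +2 176 935 mm⁴
  bottom flange (beyond web): d = -58 mm → contributes +2 176 935 mm⁴
Total I = 6 917 036 mm⁴.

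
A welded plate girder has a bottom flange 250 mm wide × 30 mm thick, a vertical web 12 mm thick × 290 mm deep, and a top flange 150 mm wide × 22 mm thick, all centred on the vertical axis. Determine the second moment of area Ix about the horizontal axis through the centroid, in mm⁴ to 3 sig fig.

Ix ≈ 2.65 × 10⁸ mm⁴

Break the section into simple shapes (no overlaps), measuring from the bottom-left corner of the bounding box.
Bottom plate: 250 × 30, A = 7 500 mm², y = 15 mm, Ī = 562 500 mm⁴.
Web plate: 12 × 290, A = 3 480 mm², y = 175 mm, Ī = 24 389 000 mm⁴.
Top plate: 150 × 22, A = 3 300 mm², y = 331 mm, Ī = 133 100 mm⁴.
Centroid: ȳ = ΣA·y / ΣA = 127.02 mm.
Transfer each piece to the horizontal axis through the centroid using Ī + A·d² with d = y − 127.02:
  bottom plate: d = -112.02 mm → contributes +94 670 737 mm⁴
  web plate: d = 47.983 mm → contributes +32 401 306 mm⁴
  top plate: d = 203.98 mm → contributes +137 443 272 mm⁴
Total I = 264 515 316 mm⁴.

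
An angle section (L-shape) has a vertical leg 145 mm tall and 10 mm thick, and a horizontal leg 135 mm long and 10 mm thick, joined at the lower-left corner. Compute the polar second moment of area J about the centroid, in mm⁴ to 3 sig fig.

Break the section into simple shapes (no overlaps), measuring from the bottom-left corner of the bounding box.
Vertical leg: 10 × 145, A = 1 450 mm², y = 72.5 mm, Ī = 2 540 521 mm⁴.
Horizontal leg (remainder): 125 × 10, A = 1 250 mm², y = 5 mm, Ī = 10 417 mm⁴.
Centroid: ȳ = ΣA·y / ΣA = 41.25 mm.
Transfer each piece to the centroidal x-axis using Ī + A·d² with d = y − 41.25:
  vertical leg: d = 31.25 mm → contributes +3 956 536 mm⁴
  horizontal leg (remainder): d = -36.25 mm → contributes +1 652 995 mm⁴
Total I = 5 609 531 mm⁴.
For the y-axis: x̄ = 36.25 mm.
Repeating about the centroidal y-axis gives I_y = 4 698 281 mm⁴.
Polar second moment: J = I_x + I_y = 10 307 813 mm⁴.

J ≈ 1.03 × 10⁷ mm⁴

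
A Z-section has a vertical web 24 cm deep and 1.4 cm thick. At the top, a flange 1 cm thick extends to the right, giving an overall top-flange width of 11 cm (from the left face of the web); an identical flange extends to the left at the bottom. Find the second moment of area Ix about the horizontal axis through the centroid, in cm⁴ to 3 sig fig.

Decompose the section into non-overlapping parts with the origin at the bottom-left of its bounding rectangle.
Web: 1.4 × 24, A = 33.6 cm², y = 12 cm, Ī = 1612.8 cm⁴.
Top flange (beyond web): 9.6 × 1, A = 9.6 cm², y = 23.5 cm, Ī = 0.8 cm⁴.
Bottom flange (beyond web): 9.6 × 1, A = 9.6 cm², y = 0.5 cm, Ī = 0.8 cm⁴.
Centroid: ȳ = ΣA·y / ΣA = 12 cm.
Transfer each piece to the horizontal axis through the centroid using Ī + A·d² with d = y − 12:
  web: d = 0 cm → contributes +1612.8 cm⁴
  top flange (beyond web): d = 11.5 cm → contributes +1270.4 cm⁴
  bottom flange (beyond web): d = -11.5 cm → contributes +1270.4 cm⁴
Total I = 4153.6 cm⁴.

Ix ≈ 4150 cm⁴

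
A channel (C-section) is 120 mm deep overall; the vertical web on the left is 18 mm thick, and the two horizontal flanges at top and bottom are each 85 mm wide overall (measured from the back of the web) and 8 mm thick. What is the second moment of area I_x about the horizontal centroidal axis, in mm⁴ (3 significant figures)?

Split into non-overlapping primitives; take the origin at the lower-left of the bounding box.
Web: 18 × 120, A = 2 160 mm², y = 60 mm, Ī = 2 592 000 mm⁴.
Top flange (beyond web): 67 × 8, A = 536 mm², y = 116 mm, Ī = 2858.7 mm⁴.
Bottom flange (beyond web): 67 × 8, A = 536 mm², y = 4 mm, Ī = 2858.7 mm⁴.
By symmetry the centroid is at mid-height, ȳ = 60 mm.
Transfer each piece to the horizontal centroidal axis using Ī + A·d² with d = y − 60:
  web: d = 0 mm → contributes +2 592 000 mm⁴
  top flange (beyond web): d = 56 mm → contributes +1 683 755 mm⁴
  bottom flange (beyond web): d = -56 mm → contributes +1 683 755 mm⁴
Total I = 5 959 509 mm⁴.

I_x ≈ 5.96 × 10⁶ mm⁴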